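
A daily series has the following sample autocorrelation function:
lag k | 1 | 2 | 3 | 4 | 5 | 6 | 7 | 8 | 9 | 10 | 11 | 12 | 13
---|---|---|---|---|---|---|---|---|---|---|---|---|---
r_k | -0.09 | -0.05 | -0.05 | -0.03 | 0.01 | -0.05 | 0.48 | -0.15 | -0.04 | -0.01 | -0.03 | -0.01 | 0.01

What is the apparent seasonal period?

The largest autocorrelation is r_7 = 0.48; the remaining lags stay at or below 0.01.
The dominant spike at lag 7 indicates a seasonal period of 7.

7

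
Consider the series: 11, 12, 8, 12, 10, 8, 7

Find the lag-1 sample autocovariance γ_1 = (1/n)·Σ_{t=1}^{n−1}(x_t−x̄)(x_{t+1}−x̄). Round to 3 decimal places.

-0.012

Mean x̄ = (11 + 12 + 8 + 12 + 10 + 8 + 7)/7 = 9.7143
Deviations: 1.2857, 2.2857, -1.7143, 2.2857, 0.2857, -1.7143, -2.7143
Σ_{t=1}^{6}(x_t−x̄)(x_{t+1}−x̄) = -0.0816
γ_1 = -0.0816 / 7 = -0.012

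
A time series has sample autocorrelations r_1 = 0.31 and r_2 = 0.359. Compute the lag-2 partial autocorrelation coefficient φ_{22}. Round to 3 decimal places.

φ_{22} = (r_2 − r_1²) / (1 − r_1²)
r_1² = (0.31)² = 0.0961
Numerator = 0.359 − 0.0961 = 0.2629; denominator = 1 − 0.0961 = 0.9039
φ_{22} = 0.2629 / 0.9039 = 0.291

0.291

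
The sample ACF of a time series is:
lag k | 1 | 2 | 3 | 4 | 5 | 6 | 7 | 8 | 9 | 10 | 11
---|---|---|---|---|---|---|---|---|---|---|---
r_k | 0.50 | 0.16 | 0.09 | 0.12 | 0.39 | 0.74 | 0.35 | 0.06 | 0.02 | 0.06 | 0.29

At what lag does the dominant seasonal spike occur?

The largest autocorrelation is r_6 = 0.74; the remaining lags stay at or below 0.50. The elevated value at lag 1 (0.50), dropping to 0.16 at lag 2, reflects decaying short-term dependence rather than seasonality.
The dominant spike at lag 6 indicates a seasonal period of 6.

6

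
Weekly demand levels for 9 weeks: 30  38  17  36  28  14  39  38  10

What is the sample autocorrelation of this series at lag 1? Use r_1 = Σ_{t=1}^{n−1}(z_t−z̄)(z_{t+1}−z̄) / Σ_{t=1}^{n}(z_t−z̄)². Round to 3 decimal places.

Mean z̄ = (30 + 38 + 17 + 36 + 28 + 14 + 39 + 38 + 10)/9 = 27.7778
Numerator Σ_{t=1}^{8}(z_t−z̄)(z_{t+1}−z̄) = -398.9383
Denominator Σ(z_t−z̄)² = 1029.5556
r_1 = -398.9383 / 1029.5556 = -0.387

-0.387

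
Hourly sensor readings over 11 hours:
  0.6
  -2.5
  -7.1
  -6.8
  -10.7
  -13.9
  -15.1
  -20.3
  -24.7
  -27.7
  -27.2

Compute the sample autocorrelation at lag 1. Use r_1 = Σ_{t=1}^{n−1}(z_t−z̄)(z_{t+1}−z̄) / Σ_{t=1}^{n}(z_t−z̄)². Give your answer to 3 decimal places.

0.742

Mean z̄ = (0.6 − 2.5 − 7.1 − 6.8 − 10.7 − 13.9 − 15.1 − 20.3 − 24.7 − 27.7 − 27.2)/11 = -14.1273
Numerator Σ_{t=1}^{10}(z_t−z̄)(z_{t+1}−z̄) = 722.3074
Denominator Σ(z_t−z̄)² = 972.9018
r_1 = 722.3074 / 972.9018 = 0.742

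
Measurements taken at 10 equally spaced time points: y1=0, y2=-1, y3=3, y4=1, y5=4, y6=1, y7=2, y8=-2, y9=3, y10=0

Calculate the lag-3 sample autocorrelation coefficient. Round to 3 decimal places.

Mean ȳ = (0 − 1 + 3 + 1 + 4 + 1 + 2 − 2 + 3 + 0)/10 = 1.1000
Numerator Σ_{t=1}^{7}(y_t−ȳ)(y_{t+3}−ȳ) = -16.4300
Denominator Σ(y_t−ȳ)² = 32.9000
r_3 = -16.4300 / 32.9000 = -0.499

-0.499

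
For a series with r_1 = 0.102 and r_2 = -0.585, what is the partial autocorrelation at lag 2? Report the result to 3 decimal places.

φ_{22} = (r_2 − r_1²) / (1 − r_1²)
r_1² = (0.102)² = 0.010404
Numerator = -0.585 − 0.0104 = -0.5954; denominator = 1 − 0.0104 = 0.9896
φ_{22} = -0.5954 / 0.9896 = -0.602

-0.602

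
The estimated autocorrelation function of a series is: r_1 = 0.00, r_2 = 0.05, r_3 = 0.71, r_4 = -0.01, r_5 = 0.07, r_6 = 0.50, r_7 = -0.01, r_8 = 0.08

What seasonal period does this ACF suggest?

The largest autocorrelation is r_3 = 0.71, with a weaker echo at lag 6 (0.50); the remaining lags stay at or below 0.08.
The dominant spike at lag 3 indicates a seasonal period of 3.

3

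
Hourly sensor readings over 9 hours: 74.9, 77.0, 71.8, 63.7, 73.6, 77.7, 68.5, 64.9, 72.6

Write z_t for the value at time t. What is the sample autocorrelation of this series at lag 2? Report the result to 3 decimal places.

-0.702

Mean z̄ = (74.9 + 77.0 + 71.8 + 63.7 + 73.6 + 77.7 + 68.5 + 64.9 + 72.6)/9 = 71.6333
Σ(z_t−z̄)(z_{t+2}−z̄) = (0.5444) + (-42.5756) + (0.3278) + (-48.1289) + (-6.1622) + (-40.8489) + (-3.0289) = -139.8722
Denominator Σ(z_t−z̄)² = 199.2000
r_2 = -139.8722 / 199.2000 = -0.702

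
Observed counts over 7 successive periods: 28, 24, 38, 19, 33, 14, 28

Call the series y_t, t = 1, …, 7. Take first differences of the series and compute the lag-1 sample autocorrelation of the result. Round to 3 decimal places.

First differences Δy: -4, 14, -19, 14, -19, 14
Mean of differences = 0.0000
Numerator Σ(Δy_t−Δȳ)(Δy_{t+1}−Δȳ) = -1120.0000
Denominator Σ(Δy_t−Δȳ)² = 1326.0000
r_1(Δy) = -1120.0000 / 1326.0000 = -0.845

-0.845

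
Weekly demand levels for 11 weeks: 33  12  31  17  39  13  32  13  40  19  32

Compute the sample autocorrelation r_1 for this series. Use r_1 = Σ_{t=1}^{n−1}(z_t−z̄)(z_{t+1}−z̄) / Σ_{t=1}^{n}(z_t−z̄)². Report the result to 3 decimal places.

Mean z̄ = (33 + 12 + 31 + 17 + 39 + 13 + 32 + 13 + 40 + 19 + 32)/11 = 25.5455
Numerator Σ_{t=1}^{10}(z_t−z̄)(z_{t+1}−z̄) = -985.3884
Denominator Σ(z_t−z̄)² = 1172.7273
r_1 = -985.3884 / 1172.7273 = -0.840

-0.840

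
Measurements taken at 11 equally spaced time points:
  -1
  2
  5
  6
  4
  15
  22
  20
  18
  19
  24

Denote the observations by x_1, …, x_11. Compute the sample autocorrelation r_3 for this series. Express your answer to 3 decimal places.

0.239

Mean x̄ = (-1 + 2 + 5 + 6 + 4 + 15 + 22 + 20 + 18 + 19 + 24)/11 = 12.1818
Numerator Σ_{t=1}^{8}(x_t−x̄)(x_{t+3}−x̄) = 195.6281
Denominator Σ(x_t−x̄)² = 819.6364
r_3 = 195.6281 / 819.6364 = 0.239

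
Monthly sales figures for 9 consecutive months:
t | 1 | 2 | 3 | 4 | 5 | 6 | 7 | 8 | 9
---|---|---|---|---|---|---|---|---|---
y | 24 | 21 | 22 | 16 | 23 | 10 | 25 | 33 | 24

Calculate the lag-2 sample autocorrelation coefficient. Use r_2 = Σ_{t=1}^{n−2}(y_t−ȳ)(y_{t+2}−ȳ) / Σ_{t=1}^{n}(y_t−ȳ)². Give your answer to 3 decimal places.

-0.141

Mean ȳ = (24 + 21 + 22 + 16 + 23 + 10 + 25 + 33 + 24)/9 = 22.0000
Numerator Σ_{t=1}^{7}(y_t−ȳ)(y_{t+2}−ȳ) = -45.0000
Denominator Σ(y_t−ȳ)² = 320.0000
r_2 = -45.0000 / 320.0000 = -0.141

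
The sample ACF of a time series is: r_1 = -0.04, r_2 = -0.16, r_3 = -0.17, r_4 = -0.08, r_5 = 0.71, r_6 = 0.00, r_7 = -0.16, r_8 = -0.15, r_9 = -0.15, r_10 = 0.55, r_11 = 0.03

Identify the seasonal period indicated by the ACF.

5

The largest autocorrelation is r_5 = 0.71, with a weaker echo at lag 10 (0.55); the remaining lags stay at or below 0.03.
The dominant spike at lag 5 indicates a seasonal period of 5.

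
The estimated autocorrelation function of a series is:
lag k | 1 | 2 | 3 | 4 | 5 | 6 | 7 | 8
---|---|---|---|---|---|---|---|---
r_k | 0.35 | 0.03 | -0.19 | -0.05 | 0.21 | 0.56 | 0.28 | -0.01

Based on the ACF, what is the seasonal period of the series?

6

The largest autocorrelation is r_6 = 0.56; the remaining lags stay at or below 0.35. The elevated value at lag 1 (0.35), dropping to 0.03 at lag 2, reflects decaying short-term dependence rather than seasonality.
The dominant spike at lag 6 indicates a seasonal period of 6.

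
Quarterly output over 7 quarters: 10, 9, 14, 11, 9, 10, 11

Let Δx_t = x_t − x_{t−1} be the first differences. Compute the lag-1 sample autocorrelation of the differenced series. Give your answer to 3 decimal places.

First differences Δx: -1, 5, -3, -2, 1, 1
Mean of differences = 0.1667
Numerator Σ(Δx_t−Δx̄)(Δx_{t+1}−Δx̄) = -15.1944
Denominator Σ(Δx_t−Δx̄)² = 40.8333
r_1(Δx) = -15.1944 / 40.8333 = -0.372

-0.372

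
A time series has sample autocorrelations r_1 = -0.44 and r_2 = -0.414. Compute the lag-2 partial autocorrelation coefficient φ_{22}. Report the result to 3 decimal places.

-0.753

φ_{22} = (r_2 − r_1²) / (1 − r_1²)
r_1² = (-0.44)² = 0.1936
Numerator = -0.414 − 0.1936 = -0.6076; denominator = 1 − 0.1936 = 0.8064
φ_{22} = -0.6076 / 0.8064 = -0.753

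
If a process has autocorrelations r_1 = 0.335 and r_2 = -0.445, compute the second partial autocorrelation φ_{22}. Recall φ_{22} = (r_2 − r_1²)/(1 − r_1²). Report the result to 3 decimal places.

-0.628

φ_{22} = (r_2 − r_1²) / (1 − r_1²)
r_1² = (0.335)² = 0.112225
Numerator = -0.445 − 0.1122 = -0.5572; denominator = 1 − 0.1122 = 0.8878
φ_{22} = -0.5572 / 0.8878 = -0.628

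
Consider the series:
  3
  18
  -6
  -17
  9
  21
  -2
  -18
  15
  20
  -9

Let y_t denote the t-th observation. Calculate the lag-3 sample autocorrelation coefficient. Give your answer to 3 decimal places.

0.136

Mean ȳ = (3 + 18 − 6 − 17 + 9 + 21 − 2 − 18 + 15 + 20 − 9)/11 = 3.0909
Numerator Σ_{t=1}^{8}(y_t−ȳ)(y_{t+3}−ȳ) = 286.9752
Denominator Σ(y_t−ȳ)² = 2108.9091
r_3 = 286.9752 / 2108.9091 = 0.136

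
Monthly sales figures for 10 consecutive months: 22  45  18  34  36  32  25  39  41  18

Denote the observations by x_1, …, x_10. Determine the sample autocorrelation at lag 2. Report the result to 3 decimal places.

-0.105

Mean x̄ = (22 + 45 + 18 + 34 + 36 + 32 + 25 + 39 + 41 + 18)/10 = 31.0000
Numerator Σ_{t=1}^{8}(x_t−x̄)(x_{t+2}−x̄) = -89.0000
Denominator Σ(x_t−x̄)² = 850.0000
r_2 = -89.0000 / 850.0000 = -0.105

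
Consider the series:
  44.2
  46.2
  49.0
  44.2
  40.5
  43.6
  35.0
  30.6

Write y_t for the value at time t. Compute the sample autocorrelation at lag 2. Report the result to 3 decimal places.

Mean ȳ = (44.2 + 46.2 + 49.0 + 44.2 + 40.5 + 43.6 + 35.0 + 30.6)/8 = 41.6625
Deviations from mean: 2.5375, 4.5375, 7.3375, 2.5375, -1.1625, 1.9375, -6.6625, -11.0625
Numerator Σ_{t=1}^{6}(y_t−ȳ)(y_{t+2}−ȳ) = 12.8309
Denominator Σ(y_t−ȳ)² = 259.1788
r_2 = 12.8309 / 259.1788 = 0.050

0.050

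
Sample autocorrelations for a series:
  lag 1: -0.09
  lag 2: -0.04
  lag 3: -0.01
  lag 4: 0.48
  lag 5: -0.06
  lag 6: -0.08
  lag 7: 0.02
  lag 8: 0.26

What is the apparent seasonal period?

The largest autocorrelation is r_4 = 0.48, with a weaker echo at lag 8 (0.26); the remaining lags stay at or below 0.02.
The dominant spike at lag 4 indicates a seasonal period of 4.

4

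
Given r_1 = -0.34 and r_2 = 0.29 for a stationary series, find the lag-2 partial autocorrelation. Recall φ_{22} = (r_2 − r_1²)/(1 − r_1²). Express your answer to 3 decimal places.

φ_{22} = (r_2 − r_1²) / (1 − r_1²)
r_1² = (-0.34)² = 0.1156
Numerator = 0.29 − 0.1156 = 0.1744; denominator = 1 − 0.1156 = 0.8844
φ_{22} = 0.1744 / 0.8844 = 0.197

0.197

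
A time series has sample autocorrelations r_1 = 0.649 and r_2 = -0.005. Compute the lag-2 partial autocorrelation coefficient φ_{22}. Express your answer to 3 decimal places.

φ_{22} = (r_2 − r_1²) / (1 − r_1²)
r_1² = (0.649)² = 0.421201
Numerator = -0.005 − 0.4212 = -0.4262; denominator = 1 − 0.4212 = 0.5788
φ_{22} = -0.4262 / 0.5788 = -0.736

-0.736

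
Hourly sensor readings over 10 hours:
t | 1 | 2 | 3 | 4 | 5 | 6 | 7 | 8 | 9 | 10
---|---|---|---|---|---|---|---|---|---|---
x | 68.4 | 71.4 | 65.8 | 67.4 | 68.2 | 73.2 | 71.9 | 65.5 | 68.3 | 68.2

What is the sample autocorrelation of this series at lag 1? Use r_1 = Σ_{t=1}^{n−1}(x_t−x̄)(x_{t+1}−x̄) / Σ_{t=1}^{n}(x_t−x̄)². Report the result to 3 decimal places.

Mean x̄ = (68.4 + 71.4 + 65.8 + 67.4 + 68.2 + 73.2 + 71.9 + 65.5 + 68.3 + 68.2)/10 = 68.8300
Numerator Σ_{t=1}^{9}(x_t−x̄)(x_{t+1}−x̄) = -1.1199
Denominator Σ(x_t−x̄)² = 58.7010
r_1 = -1.1199 / 58.7010 = -0.019

-0.019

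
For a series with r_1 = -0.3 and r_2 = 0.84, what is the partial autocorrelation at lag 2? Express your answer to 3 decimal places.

0.824

φ_{22} = (r_2 − r_1²) / (1 − r_1²)
r_1² = (-0.3)² = 0.09
Numerator = 0.84 − 0.0900 = 0.7500; denominator = 1 − 0.0900 = 0.9100
φ_{22} = 0.7500 / 0.9100 = 0.824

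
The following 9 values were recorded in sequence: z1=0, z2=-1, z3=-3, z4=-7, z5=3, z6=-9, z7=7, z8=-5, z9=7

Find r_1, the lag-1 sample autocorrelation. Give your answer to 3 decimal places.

-0.646

Mean z̄ = (0 − 1 − 3 − 7 + 3 − 9 + 7 − 5 + 7)/9 = -0.8889
Numerator Σ_{t=1}^{8}(z_t−z̄)(z_{t+1}−z̄) = -171.1235
Denominator Σ(z_t−z̄)² = 264.8889
r_1 = -171.1235 / 264.8889 = -0.646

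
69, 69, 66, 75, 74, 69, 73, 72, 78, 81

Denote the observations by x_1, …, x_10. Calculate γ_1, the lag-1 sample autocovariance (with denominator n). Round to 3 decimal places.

Mean x̄ = (69 + 69 + 66 + 75 + 74 + 69 + 73 + 72 + 78 + 81)/10 = 72.6000
Σ_{t=1}^{9}(x_t−x̄)(x_{t+1}−x̄) = 59.6400
γ_1 = 59.6400 / 10 = 5.964

5.964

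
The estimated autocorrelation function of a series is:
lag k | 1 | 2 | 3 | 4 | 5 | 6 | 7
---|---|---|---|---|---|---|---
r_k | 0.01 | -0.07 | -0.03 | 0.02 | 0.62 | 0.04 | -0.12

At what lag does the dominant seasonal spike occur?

5

The largest autocorrelation is r_5 = 0.62; the remaining lags stay at or below 0.04.
The dominant spike at lag 5 indicates a seasonal period of 5.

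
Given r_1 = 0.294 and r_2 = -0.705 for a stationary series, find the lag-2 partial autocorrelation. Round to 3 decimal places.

φ_{22} = (r_2 − r_1²) / (1 − r_1²)
r_1² = (0.294)² = 0.086436
Numerator = -0.705 − 0.0864 = -0.7914; denominator = 1 − 0.0864 = 0.9136
φ_{22} = -0.7914 / 0.9136 = -0.866

-0.866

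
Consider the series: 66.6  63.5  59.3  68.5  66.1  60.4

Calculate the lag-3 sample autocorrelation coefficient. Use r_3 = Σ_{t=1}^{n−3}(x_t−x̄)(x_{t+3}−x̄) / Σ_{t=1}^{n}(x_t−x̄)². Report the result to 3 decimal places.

Mean x̄ = (66.6 + 63.5 + 59.3 + 68.5 + 66.1 + 60.4)/6 = 64.0667
Σ(x_t−x̄)(x_{t+3}−x̄) = (11.2311) + (-1.1522) + (17.4778) = 27.5567
Denominator Σ(x_t−x̄)² = 66.6933
r_3 = 27.5567 / 66.6933 = 0.413

0.413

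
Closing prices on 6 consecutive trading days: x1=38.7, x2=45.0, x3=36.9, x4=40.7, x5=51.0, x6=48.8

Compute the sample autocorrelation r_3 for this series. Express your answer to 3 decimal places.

Mean x̄ = (38.7 + 45.0 + 36.9 + 40.7 + 51.0 + 48.8)/6 = 43.5167
Deviations from mean: -4.8167, 1.4833, -6.6167, -2.8167, 7.4833, 5.2833
Numerator Σ_{t=1}^{3}(x_t−x̄)(x_{t+3}−x̄) = -10.2908
Denominator Σ(x_t−x̄)² = 161.0283
r_3 = -10.2908 / 161.0283 = -0.064

-0.064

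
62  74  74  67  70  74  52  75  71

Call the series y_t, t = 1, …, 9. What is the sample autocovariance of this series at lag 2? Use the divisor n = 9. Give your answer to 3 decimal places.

Mean ȳ = (62 + 74 + 74 + 67 + 70 + 74 + 52 + 75 + 71)/9 = 68.7778
Σ_{t=1}^{7}(y_t−ȳ)(y_{t+2}−ȳ) = -72.8765
γ_2 = -72.8765 / 9 = -8.097

-8.097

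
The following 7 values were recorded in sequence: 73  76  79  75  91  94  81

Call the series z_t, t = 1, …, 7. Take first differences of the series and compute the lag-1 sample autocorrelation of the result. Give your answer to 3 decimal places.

First differences Δz: 3, 3, -4, 16, 3, -13
Mean of differences = 1.3333
Numerator Σ(Δz_t−Δz̄)(Δz_{t+1}−Δz̄) = -83.7778
Denominator Σ(Δz_t−Δz̄)² = 457.3333
r_1(Δz) = -83.7778 / 457.3333 = -0.183

-0.183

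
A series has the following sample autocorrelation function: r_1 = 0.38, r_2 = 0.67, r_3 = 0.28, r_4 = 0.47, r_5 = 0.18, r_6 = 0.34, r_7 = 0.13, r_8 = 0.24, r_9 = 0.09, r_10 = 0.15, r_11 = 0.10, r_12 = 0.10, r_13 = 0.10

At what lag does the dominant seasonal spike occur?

The largest autocorrelation is r_2 = 0.67, with a weaker echo at lag 4 (0.47); the remaining lags stay at or below 0.38.
The dominant spike at lag 2 indicates a seasonal period of 2.

2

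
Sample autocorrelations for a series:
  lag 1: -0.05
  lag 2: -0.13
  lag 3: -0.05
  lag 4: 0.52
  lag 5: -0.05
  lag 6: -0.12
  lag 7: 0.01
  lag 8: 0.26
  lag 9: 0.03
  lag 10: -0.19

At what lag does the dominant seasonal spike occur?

The largest autocorrelation is r_4 = 0.52, with a weaker echo at lag 8 (0.26); the remaining lags stay at or below 0.03.
The dominant spike at lag 4 indicates a seasonal period of 4.

4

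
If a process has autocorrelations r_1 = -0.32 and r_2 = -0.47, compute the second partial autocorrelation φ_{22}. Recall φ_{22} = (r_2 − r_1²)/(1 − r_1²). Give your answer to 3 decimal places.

φ_{22} = (r_2 − r_1²) / (1 − r_1²)
r_1² = (-0.32)² = 0.1024
Numerator = -0.47 − 0.1024 = -0.5724; denominator = 1 − 0.1024 = 0.8976
φ_{22} = -0.5724 / 0.8976 = -0.638

-0.638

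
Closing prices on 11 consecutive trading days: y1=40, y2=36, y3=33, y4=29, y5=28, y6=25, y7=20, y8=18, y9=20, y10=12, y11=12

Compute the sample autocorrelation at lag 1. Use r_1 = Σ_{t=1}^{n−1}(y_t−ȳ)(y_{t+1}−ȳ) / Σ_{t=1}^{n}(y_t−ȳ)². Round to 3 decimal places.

0.689

Mean ȳ = (40 + 36 + 33 + 29 + 28 + 25 + 20 + 18 + 20 + 12 + 12)/11 = 24.8182
Numerator Σ_{t=1}^{10}(y_t−ȳ)(y_{t+1}−ȳ) = 600.2397
Denominator Σ(y_t−ȳ)² = 871.6364
r_1 = 600.2397 / 871.6364 = 0.689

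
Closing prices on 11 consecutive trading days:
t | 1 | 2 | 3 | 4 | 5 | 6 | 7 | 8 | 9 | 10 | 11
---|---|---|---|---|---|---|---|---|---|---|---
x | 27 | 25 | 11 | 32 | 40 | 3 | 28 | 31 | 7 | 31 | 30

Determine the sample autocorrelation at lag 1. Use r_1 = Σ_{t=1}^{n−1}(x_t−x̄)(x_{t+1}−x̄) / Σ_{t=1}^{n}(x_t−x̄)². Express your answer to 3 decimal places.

Mean x̄ = (27 + 25 + 11 + 32 + 40 + 3 + 28 + 31 + 7 + 31 + 30)/11 = 24.0909
Numerator Σ_{t=1}^{10}(x_t−x̄)(x_{t+1}−x̄) = -573.2810
Denominator Σ(x_t−x̄)² = 1378.9091
r_1 = -573.2810 / 1378.9091 = -0.416

-0.416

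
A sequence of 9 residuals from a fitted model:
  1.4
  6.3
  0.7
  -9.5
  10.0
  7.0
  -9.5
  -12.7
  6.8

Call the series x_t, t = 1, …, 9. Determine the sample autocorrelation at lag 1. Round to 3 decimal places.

-0.087

Mean x̄ = (1.4 + 6.3 + 0.7 − 9.5 + 10.0 + 7.0 − 9.5 − 12.7 + 6.8)/9 = 0.0556
Numerator Σ_{t=1}^{8}(x_t−x̄)(x_{t+1}−x̄) = -50.2053
Denominator Σ(x_t−x̄)² = 579.1422
r_1 = -50.2053 / 579.1422 = -0.087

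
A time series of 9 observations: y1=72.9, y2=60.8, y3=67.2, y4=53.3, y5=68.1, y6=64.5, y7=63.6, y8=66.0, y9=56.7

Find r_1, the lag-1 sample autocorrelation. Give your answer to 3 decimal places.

-0.458

Mean ȳ = (72.9 + 60.8 + 67.2 + 53.3 + 68.1 + 64.5 + 63.6 + 66.0 + 56.7)/9 = 63.6778
Numerator Σ_{t=1}^{8}(y_t−ȳ)(y_{t+1}−ȳ) = -131.9338
Denominator Σ(y_t−ȳ)² = 287.7556
r_1 = -131.9338 / 287.7556 = -0.458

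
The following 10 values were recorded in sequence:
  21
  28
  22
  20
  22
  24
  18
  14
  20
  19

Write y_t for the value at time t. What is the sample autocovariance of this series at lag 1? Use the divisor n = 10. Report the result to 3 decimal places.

Mean ȳ = (21 + 28 + 22 + 20 + 22 + 24 + 18 + 14 + 20 + 19)/10 = 20.8000
Σ_{t=1}^{9}(y_t−ȳ)(y_{t+1}−ȳ) = 28.9600
γ_1 = 28.9600 / 10 = 2.896

2.896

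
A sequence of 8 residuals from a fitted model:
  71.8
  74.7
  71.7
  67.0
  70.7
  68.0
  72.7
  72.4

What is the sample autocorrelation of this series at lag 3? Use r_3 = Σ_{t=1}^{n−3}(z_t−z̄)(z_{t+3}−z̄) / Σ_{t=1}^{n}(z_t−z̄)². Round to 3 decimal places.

Mean z̄ = (71.8 + 74.7 + 71.7 + 67.0 + 70.7 + 68.0 + 72.7 + 72.4)/8 = 71.1250
Deviations from mean: 0.6750, 3.5750, 0.5750, -4.1250, -0.4250, -3.1250, 1.5750, 1.2750
Numerator Σ_{t=1}^{5}(z_t−z̄)(z_{t+3}−z̄) = -13.1394
Denominator Σ(z_t−z̄)² = 44.6350
r_3 = -13.1394 / 44.6350 = -0.294

-0.294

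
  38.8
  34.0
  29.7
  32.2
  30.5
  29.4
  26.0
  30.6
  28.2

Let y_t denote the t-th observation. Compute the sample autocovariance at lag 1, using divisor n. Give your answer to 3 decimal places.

3.274

Mean ȳ = (38.8 + 34.0 + 29.7 + 32.2 + 30.5 + 29.4 + 26.0 + 30.6 + 28.2)/9 = 31.0444
Σ_{t=1}^{8}(y_t−ȳ)(y_{t+1}−ȳ) = 29.4625
γ_1 = 29.4625 / 9 = 3.274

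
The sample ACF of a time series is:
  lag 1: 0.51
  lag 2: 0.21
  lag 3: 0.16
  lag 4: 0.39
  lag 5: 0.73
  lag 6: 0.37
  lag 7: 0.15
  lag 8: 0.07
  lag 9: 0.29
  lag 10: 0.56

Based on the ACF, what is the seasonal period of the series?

5

The largest autocorrelation is r_5 = 0.73, with a weaker echo at lag 10 (0.56); the remaining lags stay at or below 0.51. The elevated value at lag 1 (0.51), dropping to 0.21 at lag 2, reflects decaying short-term dependence rather than seasonality.
The dominant spike at lag 5 indicates a seasonal period of 5.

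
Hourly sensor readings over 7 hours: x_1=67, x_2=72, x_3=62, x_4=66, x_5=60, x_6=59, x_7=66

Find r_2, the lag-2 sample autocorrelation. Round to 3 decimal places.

Mean x̄ = (67 + 72 + 62 + 66 + 60 + 59 + 66)/7 = 64.5714
Deviations from mean: 2.4286, 7.4286, -2.5714, 1.4286, -4.5714, -5.5714, 1.4286
Numerator Σ_{t=1}^{5}(x_t−x̄)(x_{t+2}−x̄) = 1.6327
Denominator Σ(x_t−x̄)² = 123.7143
r_2 = 1.6327 / 123.7143 = 0.013

0.013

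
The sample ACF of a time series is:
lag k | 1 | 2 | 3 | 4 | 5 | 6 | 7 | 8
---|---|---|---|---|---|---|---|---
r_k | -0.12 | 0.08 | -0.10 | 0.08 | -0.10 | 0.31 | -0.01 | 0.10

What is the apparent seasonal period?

6

The largest autocorrelation is r_6 = 0.31; the remaining lags stay at or below 0.10.
The dominant spike at lag 6 indicates a seasonal period of 6.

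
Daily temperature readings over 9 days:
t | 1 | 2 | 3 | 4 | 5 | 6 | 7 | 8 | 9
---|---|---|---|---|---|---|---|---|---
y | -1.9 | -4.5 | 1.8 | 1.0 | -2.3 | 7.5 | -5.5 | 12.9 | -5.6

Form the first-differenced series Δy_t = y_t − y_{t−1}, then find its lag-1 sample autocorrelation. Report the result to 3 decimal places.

-0.749

First differences Δy: -2.6, 6.3, -0.8, -3.3, 9.8, -13.0, 18.4, -18.5
Mean of differences = -0.4625
Numerator Σ(Δy_t−Δȳ)(Δy_{t+1}−Δȳ) = -750.2864
Denominator Σ(Δy_t−Δȳ)² = 1002.1188
r_1(Δy) = -750.2864 / 1002.1188 = -0.749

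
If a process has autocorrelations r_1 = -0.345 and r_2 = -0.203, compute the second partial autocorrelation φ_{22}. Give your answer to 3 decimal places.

φ_{22} = (r_2 − r_1²) / (1 − r_1²)
r_1² = (-0.345)² = 0.119025
Numerator = -0.203 − 0.1190 = -0.3220; denominator = 1 − 0.1190 = 0.8810
φ_{22} = -0.3220 / 0.8810 = -0.366

-0.366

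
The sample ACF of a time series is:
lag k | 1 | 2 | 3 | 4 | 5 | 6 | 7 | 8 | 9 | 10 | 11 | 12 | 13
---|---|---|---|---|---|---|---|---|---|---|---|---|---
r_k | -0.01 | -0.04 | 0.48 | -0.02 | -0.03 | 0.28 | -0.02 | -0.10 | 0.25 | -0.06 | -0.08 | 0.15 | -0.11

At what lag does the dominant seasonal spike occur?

The largest autocorrelation is r_3 = 0.48, with weaker echoes at lags 6 (0.28), 9 (0.25) and 12 (0.15); the remaining lags stay at or below -0.01.
The dominant spike at lag 3 indicates a seasonal period of 3.

3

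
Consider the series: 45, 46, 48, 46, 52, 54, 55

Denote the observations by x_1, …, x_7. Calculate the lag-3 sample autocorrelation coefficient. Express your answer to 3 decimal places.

-0.186

Mean x̄ = (45 + 46 + 48 + 46 + 52 + 54 + 55)/7 = 49.4286
Deviations from mean: -4.4286, -3.4286, -1.4286, -3.4286, 2.5714, 4.5714, 5.5714
Numerator Σ_{t=1}^{4}(x_t−x̄)(x_{t+3}−x̄) = -19.2653
Denominator Σ(x_t−x̄)² = 103.7143
r_3 = -19.2653 / 103.7143 = -0.186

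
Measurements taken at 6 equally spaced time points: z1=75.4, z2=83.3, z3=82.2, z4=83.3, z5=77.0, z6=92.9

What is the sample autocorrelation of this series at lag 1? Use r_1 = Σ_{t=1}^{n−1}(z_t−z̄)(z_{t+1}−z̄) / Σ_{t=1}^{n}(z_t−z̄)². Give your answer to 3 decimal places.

-0.360

Mean z̄ = (75.4 + 83.3 + 82.2 + 83.3 + 77.0 + 92.9)/6 = 82.3500
Deviations from mean: -6.9500, 0.9500, -0.1500, 0.9500, -5.3500, 10.5500
Σ(z_t−z̄)(z_{t+1}−z̄) = (-6.6025) + (-0.1425) + (-0.1425) + (-5.0825) + (-56.4425) = -68.4125
Denominator Σ(z_t−z̄)² = 190.0550
r_1 = -68.4125 / 190.0550 = -0.360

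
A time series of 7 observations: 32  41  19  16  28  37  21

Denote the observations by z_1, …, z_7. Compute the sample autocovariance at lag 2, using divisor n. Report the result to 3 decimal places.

Mean z̄ = (32 + 41 + 19 + 16 + 28 + 37 + 21)/7 = 27.7143
Deviations: 4.2857, 13.2857, -8.7143, -11.7143, 0.2857, 9.2857, -6.7143
Σ_{t=1}^{5}(z_t−z̄)(z_{t+2}−z̄) = -306.1633
γ_2 = -306.1633 / 7 = -43.738

-43.738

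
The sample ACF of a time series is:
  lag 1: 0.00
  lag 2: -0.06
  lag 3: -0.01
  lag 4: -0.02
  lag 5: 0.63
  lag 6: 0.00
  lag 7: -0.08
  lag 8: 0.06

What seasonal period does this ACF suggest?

The largest autocorrelation is r_5 = 0.63; the remaining lags stay at or below 0.06.
The dominant spike at lag 5 indicates a seasonal period of 5.

5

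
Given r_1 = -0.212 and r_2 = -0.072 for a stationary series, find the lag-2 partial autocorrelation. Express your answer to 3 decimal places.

-0.122

φ_{22} = (r_2 − r_1²) / (1 − r_1²)
r_1² = (-0.212)² = 0.044944
Numerator = -0.072 − 0.0449 = -0.1169; denominator = 1 − 0.0449 = 0.9551
φ_{22} = -0.1169 / 0.9551 = -0.122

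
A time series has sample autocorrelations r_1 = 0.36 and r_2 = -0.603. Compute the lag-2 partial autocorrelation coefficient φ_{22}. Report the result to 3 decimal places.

φ_{22} = (r_2 − r_1²) / (1 − r_1²)
r_1² = (0.36)² = 0.1296
Numerator = -0.603 − 0.1296 = -0.7326; denominator = 1 − 0.1296 = 0.8704
φ_{22} = -0.7326 / 0.8704 = -0.842

-0.842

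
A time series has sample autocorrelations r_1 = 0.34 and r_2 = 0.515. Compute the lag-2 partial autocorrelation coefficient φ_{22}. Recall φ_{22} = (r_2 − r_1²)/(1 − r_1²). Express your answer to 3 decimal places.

φ_{22} = (r_2 − r_1²) / (1 − r_1²)
r_1² = (0.34)² = 0.1156
Numerator = 0.515 − 0.1156 = 0.3994; denominator = 1 − 0.1156 = 0.8844
φ_{22} = 0.3994 / 0.8844 = 0.452

0.452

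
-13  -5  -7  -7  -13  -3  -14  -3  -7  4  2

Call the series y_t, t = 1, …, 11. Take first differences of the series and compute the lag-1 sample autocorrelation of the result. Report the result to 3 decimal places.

-0.767

First differences Δy: 8, -2, 0, -6, 10, -11, 11, -4, 11, -2
Mean of differences = 1.5000
Numerator Σ(Δy_t−Δȳ)(Δy_{t+1}−Δȳ) = -432.7500
Denominator Σ(Δy_t−Δȳ)² = 564.5000
r_1(Δy) = -432.7500 / 564.5000 = -0.767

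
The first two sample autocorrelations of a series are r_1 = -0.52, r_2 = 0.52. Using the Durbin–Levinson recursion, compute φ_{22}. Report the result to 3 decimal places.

0.342

φ_{22} = (r_2 − r_1²) / (1 − r_1²)
r_1² = (-0.52)² = 0.2704
Numerator = 0.52 − 0.2704 = 0.2496; denominator = 1 − 0.2704 = 0.7296
φ_{22} = 0.2496 / 0.7296 = 0.342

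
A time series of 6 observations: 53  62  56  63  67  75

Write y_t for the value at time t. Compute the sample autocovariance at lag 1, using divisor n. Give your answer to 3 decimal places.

Mean ȳ = (53 + 62 + 56 + 63 + 67 + 75)/6 = 62.6667
Deviations: -9.6667, -0.6667, -6.6667, 0.3333, 4.3333, 12.3333
Σ_{t=1}^{5}(y_t−ȳ)(y_{t+1}−ȳ) = 63.5556
γ_1 = 63.5556 / 6 = 10.593

10.593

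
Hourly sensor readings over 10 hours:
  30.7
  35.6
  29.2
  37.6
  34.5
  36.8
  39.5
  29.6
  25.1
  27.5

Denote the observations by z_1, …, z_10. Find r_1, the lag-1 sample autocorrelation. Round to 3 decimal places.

0.256

Mean z̄ = (30.7 + 35.6 + 29.2 + 37.6 + 34.5 + 36.8 + 39.5 + 29.6 + 25.1 + 27.5)/10 = 32.6100
Numerator Σ_{t=1}^{9}(z_t−z̄)(z_{t+1}−z̄) = 53.5389
Denominator Σ(z_t−z̄)² = 209.2890
r_1 = 53.5389 / 209.2890 = 0.256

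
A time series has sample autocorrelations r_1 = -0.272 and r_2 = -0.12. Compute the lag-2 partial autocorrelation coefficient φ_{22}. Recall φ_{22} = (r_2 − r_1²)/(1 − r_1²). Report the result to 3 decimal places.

-0.209

φ_{22} = (r_2 − r_1²) / (1 − r_1²)
r_1² = (-0.272)² = 0.073984
Numerator = -0.12 − 0.0740 = -0.1940; denominator = 1 − 0.0740 = 0.9260
φ_{22} = -0.1940 / 0.9260 = -0.209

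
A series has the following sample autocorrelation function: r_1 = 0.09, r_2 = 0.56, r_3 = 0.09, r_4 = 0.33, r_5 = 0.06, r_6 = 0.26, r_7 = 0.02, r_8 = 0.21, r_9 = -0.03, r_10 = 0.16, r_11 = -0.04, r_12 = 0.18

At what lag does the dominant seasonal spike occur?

The largest autocorrelation is r_2 = 0.56, with weaker echoes at lags 4 (0.33), 6 (0.26), 8 (0.21), 10 (0.16) and 12 (0.18); the remaining lags stay at or below 0.09.
The dominant spike at lag 2 indicates a seasonal period of 2.

2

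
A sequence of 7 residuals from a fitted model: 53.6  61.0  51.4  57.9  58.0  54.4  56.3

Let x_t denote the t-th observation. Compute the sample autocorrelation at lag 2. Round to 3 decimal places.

0.144

Mean x̄ = (53.6 + 61.0 + 51.4 + 57.9 + 58.0 + 54.4 + 56.3)/7 = 56.0857
Deviations from mean: -2.4857, 4.9143, -4.6857, 1.8143, 1.9143, -1.6857, 0.2143
Numerator Σ_{t=1}^{5}(x_t−x̄)(x_{t+2}−x̄) = 8.9453
Denominator Σ(x_t−x̄)² = 62.1286
r_2 = 8.9453 / 62.1286 = 0.144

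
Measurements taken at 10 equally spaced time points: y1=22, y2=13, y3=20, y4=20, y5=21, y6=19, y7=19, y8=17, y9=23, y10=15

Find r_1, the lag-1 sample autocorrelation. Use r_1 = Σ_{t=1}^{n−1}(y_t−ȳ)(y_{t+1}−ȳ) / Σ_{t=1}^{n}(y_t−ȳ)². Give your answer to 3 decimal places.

-0.518

Mean ȳ = (22 + 13 + 20 + 20 + 21 + 19 + 19 + 17 + 23 + 15)/10 = 18.9000
Numerator Σ_{t=1}^{9}(y_t−ȳ)(y_{t+1}−ȳ) = -45.0100
Denominator Σ(y_t−ȳ)² = 86.9000
r_1 = -45.0100 / 86.9000 = -0.518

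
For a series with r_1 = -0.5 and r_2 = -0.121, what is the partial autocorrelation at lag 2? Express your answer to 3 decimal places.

φ_{22} = (r_2 − r_1²) / (1 − r_1²)
r_1² = (-0.5)² = 0.25
Numerator = -0.121 − 0.2500 = -0.3710; denominator = 1 − 0.2500 = 0.7500
φ_{22} = -0.3710 / 0.7500 = -0.495

-0.495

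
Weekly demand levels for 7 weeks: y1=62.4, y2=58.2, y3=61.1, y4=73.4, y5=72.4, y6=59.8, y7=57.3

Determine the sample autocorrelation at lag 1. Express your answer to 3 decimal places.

Mean ȳ = (62.4 + 58.2 + 61.1 + 73.4 + 72.4 + 59.8 + 57.3)/7 = 63.5143
Σ(y_t−ȳ)(y_{t+1}−ȳ) = (5.9216) + (12.8302) + (-23.8669) + (87.8416) + (-33.0041) + (23.0816) = 72.8041
Denominator Σ(y_t−ȳ)² = 264.4086
r_1 = 72.8041 / 264.4086 = 0.275

0.275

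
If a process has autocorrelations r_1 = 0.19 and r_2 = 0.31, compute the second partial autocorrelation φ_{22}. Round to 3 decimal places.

0.284

φ_{22} = (r_2 − r_1²) / (1 − r_1²)
r_1² = (0.19)² = 0.0361
Numerator = 0.31 − 0.0361 = 0.2739; denominator = 1 − 0.0361 = 0.9639
φ_{22} = 0.2739 / 0.9639 = 0.284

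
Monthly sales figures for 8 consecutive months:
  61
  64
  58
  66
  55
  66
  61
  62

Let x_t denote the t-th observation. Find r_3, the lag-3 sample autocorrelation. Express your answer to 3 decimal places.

-0.388

Mean x̄ = (61 + 64 + 58 + 66 + 55 + 66 + 61 + 62)/8 = 61.6250
Deviations from mean: -0.6250, 2.3750, -3.6250, 4.3750, -6.6250, 4.3750, -0.6250, 0.3750
Numerator Σ_{t=1}^{5}(x_t−x̄)(x_{t+3}−x̄) = -39.5469
Denominator Σ(x_t−x̄)² = 101.8750
r_3 = -39.5469 / 101.8750 = -0.388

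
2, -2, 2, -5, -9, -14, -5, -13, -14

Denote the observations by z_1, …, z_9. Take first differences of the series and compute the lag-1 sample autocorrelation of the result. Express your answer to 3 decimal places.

First differences Δz: -4, 4, -7, -4, -5, 9, -8, -1
Mean of differences = -2.0000
Numerator Σ(Δz_t−Δz̄)(Δz_{t+1}−Δz̄) = -131.0000
Denominator Σ(Δz_t−Δz̄)² = 236.0000
r_1(Δz) = -131.0000 / 236.0000 = -0.555

-0.555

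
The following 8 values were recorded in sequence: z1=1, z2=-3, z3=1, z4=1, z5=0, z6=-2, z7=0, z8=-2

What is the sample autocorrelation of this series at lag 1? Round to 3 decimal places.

-0.375

Mean z̄ = (1 − 3 + 1 + 1 + 0 − 2 + 0 − 2)/8 = -0.5000
Deviations from mean: 1.5000, -2.5000, 1.5000, 1.5000, 0.5000, -1.5000, 0.5000, -1.5000
Numerator Σ_{t=1}^{7}(z_t−z̄)(z_{t+1}−z̄) = -6.7500
Denominator Σ(z_t−z̄)² = 18.0000
r_1 = -6.7500 / 18.0000 = -0.375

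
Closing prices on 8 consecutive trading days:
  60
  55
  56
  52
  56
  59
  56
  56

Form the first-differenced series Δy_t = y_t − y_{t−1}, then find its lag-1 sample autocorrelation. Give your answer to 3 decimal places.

-0.295

First differences Δy: -5, 1, -4, 4, 3, -3, 0
Mean of differences = -0.5714
Numerator Σ(Δy_t−Δȳ)(Δy_{t+1}−Δȳ) = -21.7551
Denominator Σ(Δy_t−Δȳ)² = 73.7143
r_1(Δy) = -21.7551 / 73.7143 = -0.295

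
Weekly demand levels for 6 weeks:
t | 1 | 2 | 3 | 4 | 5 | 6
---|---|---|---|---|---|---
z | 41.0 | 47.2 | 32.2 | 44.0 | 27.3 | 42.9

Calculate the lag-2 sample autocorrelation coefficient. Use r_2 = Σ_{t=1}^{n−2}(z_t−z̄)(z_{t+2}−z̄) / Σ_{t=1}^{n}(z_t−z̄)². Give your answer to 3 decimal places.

0.430

Mean z̄ = (41.0 + 47.2 + 32.2 + 44.0 + 27.3 + 42.9)/6 = 39.1000
Numerator Σ_{t=1}^{4}(z_t−z̄)(z_{t+2}−z̄) = 126.6200
Denominator Σ(z_t−z̄)² = 294.5200
r_2 = 126.6200 / 294.5200 = 0.430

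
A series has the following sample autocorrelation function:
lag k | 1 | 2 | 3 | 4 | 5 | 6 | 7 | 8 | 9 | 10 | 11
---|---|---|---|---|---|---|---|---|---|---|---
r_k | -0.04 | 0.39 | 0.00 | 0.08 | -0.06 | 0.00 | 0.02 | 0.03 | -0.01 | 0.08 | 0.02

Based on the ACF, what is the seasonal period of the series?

The largest autocorrelation is r_2 = 0.39; the remaining lags stay at or below 0.08.
The dominant spike at lag 2 indicates a seasonal period of 2.

2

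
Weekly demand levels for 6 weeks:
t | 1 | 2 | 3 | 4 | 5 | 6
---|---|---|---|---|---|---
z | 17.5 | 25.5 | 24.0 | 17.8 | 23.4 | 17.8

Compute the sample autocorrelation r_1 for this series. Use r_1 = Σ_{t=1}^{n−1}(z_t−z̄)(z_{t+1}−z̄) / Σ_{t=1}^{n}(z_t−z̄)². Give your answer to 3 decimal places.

-0.402

Mean z̄ = (17.5 + 25.5 + 24.0 + 17.8 + 23.4 + 17.8)/6 = 21.0000
Deviations from mean: -3.5000, 4.5000, 3.0000, -3.2000, 2.4000, -3.2000
Σ(z_t−z̄)(z_{t+1}−z̄) = (-15.7500) + (13.5000) + (-9.6000) + (-7.6800) + (-7.6800) = -27.2100
Denominator Σ(z_t−z̄)² = 67.7400
r_1 = -27.2100 / 67.7400 = -0.402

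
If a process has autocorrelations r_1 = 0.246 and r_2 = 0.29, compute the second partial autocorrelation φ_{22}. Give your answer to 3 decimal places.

0.244

φ_{22} = (r_2 − r_1²) / (1 − r_1²)
r_1² = (0.246)² = 0.060516
Numerator = 0.29 − 0.0605 = 0.2295; denominator = 1 − 0.0605 = 0.9395
φ_{22} = 0.2295 / 0.9395 = 0.244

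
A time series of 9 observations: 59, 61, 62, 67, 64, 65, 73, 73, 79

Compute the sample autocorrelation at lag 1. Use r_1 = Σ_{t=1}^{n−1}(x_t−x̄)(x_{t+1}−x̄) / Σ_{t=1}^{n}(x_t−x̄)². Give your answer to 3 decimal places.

0.508

Mean x̄ = (59 + 61 + 62 + 67 + 64 + 65 + 73 + 73 + 79)/9 = 67.0000
Numerator Σ_{t=1}^{8}(x_t−x̄)(x_{t+1}−x̄) = 180.0000
Denominator Σ(x_t−x̄)² = 354.0000
r_1 = 180.0000 / 354.0000 = 0.508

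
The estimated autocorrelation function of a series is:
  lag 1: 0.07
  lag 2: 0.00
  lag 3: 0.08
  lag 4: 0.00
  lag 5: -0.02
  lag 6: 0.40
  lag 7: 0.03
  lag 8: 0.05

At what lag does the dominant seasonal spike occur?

6

The largest autocorrelation is r_6 = 0.40; the remaining lags stay at or below 0.08.
The dominant spike at lag 6 indicates a seasonal period of 6.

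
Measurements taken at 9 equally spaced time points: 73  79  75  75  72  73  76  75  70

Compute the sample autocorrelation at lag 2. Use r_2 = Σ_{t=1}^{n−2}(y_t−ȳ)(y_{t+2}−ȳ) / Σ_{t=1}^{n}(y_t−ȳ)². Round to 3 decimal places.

-0.230

Mean ȳ = (73 + 79 + 75 + 75 + 72 + 73 + 76 + 75 + 70)/9 = 74.2222
Numerator Σ_{t=1}^{7}(y_t−ȳ)(y_{t+2}−ȳ) = -12.3210
Denominator Σ(y_t−ȳ)² = 53.5556
r_2 = -12.3210 / 53.5556 = -0.230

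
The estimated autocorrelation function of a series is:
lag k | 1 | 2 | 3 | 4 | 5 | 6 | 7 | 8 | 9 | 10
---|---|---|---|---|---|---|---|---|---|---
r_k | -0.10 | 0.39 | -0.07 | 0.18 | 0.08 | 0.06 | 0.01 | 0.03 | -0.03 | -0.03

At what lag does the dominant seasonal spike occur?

The largest autocorrelation is r_2 = 0.39, with a weaker echo at lag 4 (0.18); the remaining lags stay at or below 0.08.
The dominant spike at lag 2 indicates a seasonal period of 2.

2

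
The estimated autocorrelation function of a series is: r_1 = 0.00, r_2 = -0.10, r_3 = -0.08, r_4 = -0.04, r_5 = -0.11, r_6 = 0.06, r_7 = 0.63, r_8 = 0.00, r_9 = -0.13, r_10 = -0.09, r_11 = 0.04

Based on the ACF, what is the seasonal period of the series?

7

The largest autocorrelation is r_7 = 0.63; the remaining lags stay at or below 0.06.
The dominant spike at lag 7 indicates a seasonal period of 7.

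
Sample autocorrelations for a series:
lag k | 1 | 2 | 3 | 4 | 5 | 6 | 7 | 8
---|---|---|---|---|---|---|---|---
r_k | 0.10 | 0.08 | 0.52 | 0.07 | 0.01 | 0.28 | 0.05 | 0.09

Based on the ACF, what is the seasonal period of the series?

3

The largest autocorrelation is r_3 = 0.52, with a weaker echo at lag 6 (0.28); the remaining lags stay at or below 0.10.
The dominant spike at lag 3 indicates a seasonal period of 3.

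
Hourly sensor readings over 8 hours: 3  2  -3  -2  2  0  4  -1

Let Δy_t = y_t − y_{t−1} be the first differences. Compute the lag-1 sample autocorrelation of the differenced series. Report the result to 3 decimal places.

-0.364

First differences Δy: -1, -5, 1, 4, -2, 4, -5
Mean of differences = -0.5714
Numerator Σ(Δy_t−Δȳ)(Δy_{t+1}−Δȳ) = -31.1837
Denominator Σ(Δy_t−Δȳ)² = 85.7143
r_1(Δy) = -31.1837 / 85.7143 = -0.364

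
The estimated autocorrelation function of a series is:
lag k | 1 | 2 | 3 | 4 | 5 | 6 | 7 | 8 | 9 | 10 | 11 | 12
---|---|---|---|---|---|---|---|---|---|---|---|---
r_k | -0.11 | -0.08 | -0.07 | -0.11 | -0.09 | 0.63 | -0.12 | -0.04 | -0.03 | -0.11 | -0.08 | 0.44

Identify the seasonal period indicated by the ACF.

The largest autocorrelation is r_6 = 0.63, with a weaker echo at lag 12 (0.44); the remaining lags stay at or below -0.03.
The dominant spike at lag 6 indicates a seasonal period of 6.

6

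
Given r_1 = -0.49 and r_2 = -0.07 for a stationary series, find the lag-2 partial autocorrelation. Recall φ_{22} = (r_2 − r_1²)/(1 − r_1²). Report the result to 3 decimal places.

φ_{22} = (r_2 − r_1²) / (1 − r_1²)
r_1² = (-0.49)² = 0.2401
Numerator = -0.07 − 0.2401 = -0.3101; denominator = 1 − 0.2401 = 0.7599
φ_{22} = -0.3101 / 0.7599 = -0.408

-0.408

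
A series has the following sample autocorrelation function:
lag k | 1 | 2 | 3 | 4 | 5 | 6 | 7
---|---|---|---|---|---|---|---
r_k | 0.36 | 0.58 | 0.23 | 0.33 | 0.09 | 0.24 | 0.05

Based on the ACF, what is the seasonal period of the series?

2

The largest autocorrelation is r_2 = 0.58; the remaining lags stay at or below 0.36.
The dominant spike at lag 2 indicates a seasonal period of 2.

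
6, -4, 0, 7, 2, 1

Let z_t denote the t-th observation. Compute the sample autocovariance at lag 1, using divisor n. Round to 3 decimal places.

-3.667

Mean z̄ = (6 − 4 + 0 + 7 + 2 + 1)/6 = 2.0000
Deviations: 4.0000, -6.0000, -2.0000, 5.0000, 0.0000, -1.0000
Σ_{t=1}^{5}(z_t−z̄)(z_{t+1}−z̄) = -22.0000
γ_1 = -22.0000 / 6 = -3.667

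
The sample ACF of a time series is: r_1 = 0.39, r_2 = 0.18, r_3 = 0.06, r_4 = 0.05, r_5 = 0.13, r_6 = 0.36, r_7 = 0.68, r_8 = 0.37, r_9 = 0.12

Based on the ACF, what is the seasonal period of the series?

The largest autocorrelation is r_7 = 0.68; the remaining lags stay at or below 0.39. The elevated value at lag 1 (0.39), dropping to 0.18 at lag 2, reflects decaying short-term dependence rather than seasonality.
The dominant spike at lag 7 indicates a seasonal period of 7.

7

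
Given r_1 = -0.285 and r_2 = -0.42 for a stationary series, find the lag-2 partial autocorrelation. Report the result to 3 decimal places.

φ_{22} = (r_2 − r_1²) / (1 − r_1²)
r_1² = (-0.285)² = 0.081225
Numerator = -0.42 − 0.0812 = -0.5012; denominator = 1 − 0.0812 = 0.9188
φ_{22} = -0.5012 / 0.9188 = -0.546

-0.546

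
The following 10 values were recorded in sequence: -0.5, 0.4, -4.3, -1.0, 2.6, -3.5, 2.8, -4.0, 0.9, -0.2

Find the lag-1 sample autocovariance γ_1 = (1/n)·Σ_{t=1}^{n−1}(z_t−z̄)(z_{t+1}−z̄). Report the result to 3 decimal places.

Mean z̄ = (-0.5 + 0.4 − 4.3 − 1.0 + 2.6 − 3.5 + 2.8 − 4.0 + 0.9 − 0.2)/10 = -0.6800
Σ_{t=1}^{9}(z_t−z̄)(z_{t+1}−z̄) = -38.7104
γ_1 = -38.7104 / 10 = -3.871

-3.871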